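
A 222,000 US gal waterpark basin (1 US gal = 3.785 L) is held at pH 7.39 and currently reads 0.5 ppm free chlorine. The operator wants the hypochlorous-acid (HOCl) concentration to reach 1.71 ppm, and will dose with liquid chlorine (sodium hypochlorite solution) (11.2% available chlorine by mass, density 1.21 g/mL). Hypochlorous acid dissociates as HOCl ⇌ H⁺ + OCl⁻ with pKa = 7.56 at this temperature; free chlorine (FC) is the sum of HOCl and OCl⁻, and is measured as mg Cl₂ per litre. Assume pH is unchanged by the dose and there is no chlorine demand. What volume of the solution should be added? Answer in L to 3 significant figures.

14.7 L

Volume: 222,000 US gal × 3.785 L/gal = 840,270 L.
[OCl⁻]/[HOCl] = 10^(pH − pKa) = 10^(7.39 − 7.56) = 0.6761; fraction as HOCl = 1/(1 + 0.6761) = 0.5966.
Free chlorine required for 1.71 ppm HOCl: 1.71 / 0.5966 = 2.866 ppm.
FC to add: 2.866 − 0.5 = 2.366 mg/L as Cl₂.
Cl₂ equivalent: 2.366 mg/L × 840,270 L = 1988 g.
Product at 11.2% available Cl: 1988 / 0.112 = 17,750 g.
Volume: 17,750 g ÷ 1.21 g/mL = 14,670 mL.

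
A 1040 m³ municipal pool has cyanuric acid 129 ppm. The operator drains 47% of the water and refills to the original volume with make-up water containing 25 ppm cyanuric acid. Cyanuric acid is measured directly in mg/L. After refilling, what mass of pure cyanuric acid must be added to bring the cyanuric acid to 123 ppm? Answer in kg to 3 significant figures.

Volume: 1040 m³ = 1,040,000 L.
After draining 47% and refilling: 129 × 0.53 + 25 × 0.47 = 80.12 ppm.
Deficit to target: 123 − 80.12 = 42.88 mg/L.
Mass: 42.88 mg/L × 1,040,000 L = 44,600 g cyanuric acid.

44.6 kg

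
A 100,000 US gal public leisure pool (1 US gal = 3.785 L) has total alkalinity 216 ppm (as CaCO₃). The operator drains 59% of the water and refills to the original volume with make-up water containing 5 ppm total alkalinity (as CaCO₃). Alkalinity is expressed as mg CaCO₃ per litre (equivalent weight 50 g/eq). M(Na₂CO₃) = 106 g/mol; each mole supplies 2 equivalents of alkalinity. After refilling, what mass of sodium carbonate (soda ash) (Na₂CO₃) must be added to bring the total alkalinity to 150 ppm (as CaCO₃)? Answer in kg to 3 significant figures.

23.5 kg

Volume: 100,000 US gal × 3.785 L/gal = 378,500 L.
After draining 59% and refilling: 216 × 0.41 + 5 × 0.59 = 91.51 ppm.
Deficit to target: 150 − 91.51 = 58.49 mg/L.
As CaCO₃: 58.49 mg/L × 378,500 L = 22,140 g; ÷ 50 g/eq ÷ 2 = 221.4 mol Na₂CO₃.
Mass: 221.4 × 106 = 23,470 g.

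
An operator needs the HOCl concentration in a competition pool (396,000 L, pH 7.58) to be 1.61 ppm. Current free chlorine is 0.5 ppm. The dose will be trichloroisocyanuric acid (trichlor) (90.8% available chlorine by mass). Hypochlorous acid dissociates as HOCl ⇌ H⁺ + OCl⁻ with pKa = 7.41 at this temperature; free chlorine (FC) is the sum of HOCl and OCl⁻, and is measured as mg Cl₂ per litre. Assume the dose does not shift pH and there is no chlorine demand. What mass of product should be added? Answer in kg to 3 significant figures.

1.52 kg

[OCl⁻]/[HOCl] = 10^(pH − pKa) = 10^(7.58 − 7.41) = 1.479; fraction as HOCl = 1/(1 + 1.479) = 0.4034.
Free chlorine required for 1.61 ppm HOCl: 1.61 / 0.4034 = 3.991 ppm.
FC to add: 3.991 − 0.5 = 3.491 mg/L as Cl₂.
Cl₂ equivalent: 3.491 mg/L × 396,000 L = 1383 g.
Product at 90.8% available Cl: 1383 / 0.908 = 1523 g.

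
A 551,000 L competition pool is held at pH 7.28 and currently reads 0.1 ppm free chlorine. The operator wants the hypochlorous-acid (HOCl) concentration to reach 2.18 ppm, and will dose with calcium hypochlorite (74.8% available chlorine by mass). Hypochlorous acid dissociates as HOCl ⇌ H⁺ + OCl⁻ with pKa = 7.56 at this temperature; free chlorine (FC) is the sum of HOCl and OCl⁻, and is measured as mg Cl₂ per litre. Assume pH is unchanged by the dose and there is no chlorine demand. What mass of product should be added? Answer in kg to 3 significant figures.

2.37 kg

[OCl⁻]/[HOCl] = 10^(pH − pKa) = 10^(7.28 − 7.56) = 0.5248; fraction as HOCl = 1/(1 + 0.5248) = 0.6558.
Free chlorine required for 2.18 ppm HOCl: 2.18 / 0.6558 = 3.324 ppm.
FC to add: 3.324 − 0.1 = 3.224 mg/L as Cl₂.
Cl₂ equivalent: 3.224 mg/L × 551,000 L = 1776 g.
Product at 74.8% available Cl: 1776 / 0.748 = 2375 g.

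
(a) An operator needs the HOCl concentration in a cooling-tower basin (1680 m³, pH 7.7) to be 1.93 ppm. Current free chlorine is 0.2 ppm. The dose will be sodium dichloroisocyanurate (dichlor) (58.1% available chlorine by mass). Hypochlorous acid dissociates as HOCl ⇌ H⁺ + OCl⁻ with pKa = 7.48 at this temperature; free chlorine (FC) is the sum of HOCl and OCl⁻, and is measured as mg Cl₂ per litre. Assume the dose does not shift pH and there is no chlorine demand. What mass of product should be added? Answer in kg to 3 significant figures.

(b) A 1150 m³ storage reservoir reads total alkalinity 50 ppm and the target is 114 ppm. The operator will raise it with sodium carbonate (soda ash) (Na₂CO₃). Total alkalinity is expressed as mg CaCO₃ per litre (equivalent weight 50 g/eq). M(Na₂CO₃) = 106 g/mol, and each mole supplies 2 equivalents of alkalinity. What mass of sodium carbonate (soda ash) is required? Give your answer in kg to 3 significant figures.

(a) 14.3 kg; (b) 78.0 kg

(a) Volume: 1680 m³ = 1,680,000 L.
(a) [OCl⁻]/[HOCl] = 10^(pH − pKa) = 10^(7.7 − 7.48) = 1.66; fraction as HOCl = 1/(1 + 1.66) = 0.376.
(a) Free chlorine required for 1.93 ppm HOCl: 1.93 / 0.376 = 5.133 ppm.
(a) FC to add: 5.133 − 0.2 = 4.933 mg/L as Cl₂.
(a) Cl₂ equivalent: 4.933 mg/L × 1,680,000 L = 8287 g.
(a) Product at 58.1% available Cl: 8287 / 0.581 = 14,260 g.

(b) Volume: 1150 m³ = 1,150,000 L.
(b) Alkalinity to add: (114 − 50) = 64 mg/L as CaCO₃ × 1,150,000 L = 73,600 g as CaCO₃.
(b) Equivalents: 73,600 g ÷ 50 g/eq = 1472 eq.
(b) Each mole of Na₂CO₃ supplies 2 eq, so 1472 / 2 = 736 mol.
(b) Mass: 736 mol × 106 g/mol = 78,020 g.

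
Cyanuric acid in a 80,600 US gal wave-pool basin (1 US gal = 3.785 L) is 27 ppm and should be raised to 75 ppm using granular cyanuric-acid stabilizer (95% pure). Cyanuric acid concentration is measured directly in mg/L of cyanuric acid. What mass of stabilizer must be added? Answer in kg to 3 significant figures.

15.4 kg

Volume: 80,600 US gal × 3.785 L/gal = 305,071 L.
CYA to add: (75 − 27) = 48 mg/L × 305,071 L = 14,640 g cyanuric acid.
At 95% purity: 14,640 / 0.95 = 15,410 g product.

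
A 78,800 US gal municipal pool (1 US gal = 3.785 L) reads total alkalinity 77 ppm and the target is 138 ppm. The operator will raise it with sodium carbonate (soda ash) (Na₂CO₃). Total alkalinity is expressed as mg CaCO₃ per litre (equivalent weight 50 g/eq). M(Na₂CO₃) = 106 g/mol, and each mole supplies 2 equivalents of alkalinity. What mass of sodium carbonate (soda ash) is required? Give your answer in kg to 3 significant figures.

Volume: 78,800 US gal × 3.785 L/gal = 298,258 L.
Alkalinity to add: (138 − 77) = 61 mg/L as CaCO₃ × 298,258 L = 18,190 g as CaCO₃.
Equivalents: 18,190 g ÷ 50 g/eq = 363.9 eq.
Each mole of Na₂CO₃ supplies 2 eq, so 363.9 / 2 = 181.9 mol.
Mass: 181.9 mol × 106 g/mol = 19,290 g.

19.3 kg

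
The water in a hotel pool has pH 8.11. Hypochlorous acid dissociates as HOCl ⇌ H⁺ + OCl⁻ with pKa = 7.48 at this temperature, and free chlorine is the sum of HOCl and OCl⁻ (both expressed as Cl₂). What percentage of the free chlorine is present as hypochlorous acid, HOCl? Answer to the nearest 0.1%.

[OCl⁻]/[HOCl] = 10^(pH − pKa) = 10^(8.11 − 7.48) = 10^0.63 = 4.266.
Fraction as HOCl = 1 / (1 + 4.266) = 0.1899.

19.0%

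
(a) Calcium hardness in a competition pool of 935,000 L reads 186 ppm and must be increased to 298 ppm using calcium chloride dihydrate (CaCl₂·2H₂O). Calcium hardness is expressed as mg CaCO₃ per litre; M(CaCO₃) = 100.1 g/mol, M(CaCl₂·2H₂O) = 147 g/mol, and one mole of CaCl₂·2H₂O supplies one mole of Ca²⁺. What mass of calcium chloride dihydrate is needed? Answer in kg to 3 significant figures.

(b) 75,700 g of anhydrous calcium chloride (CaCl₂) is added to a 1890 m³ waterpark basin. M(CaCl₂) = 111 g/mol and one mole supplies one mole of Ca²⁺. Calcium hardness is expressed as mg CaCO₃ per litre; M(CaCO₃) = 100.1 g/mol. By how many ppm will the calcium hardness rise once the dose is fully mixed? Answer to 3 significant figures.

(a) 154 kg; (b) 36.1 ppm

(a) Hardness to add: (298 − 186) = 112 mg/L as CaCO₃ × 935,000 L = 104,700 g as CaCO₃.
(a) Moles of Ca²⁺ (1 mol Ca²⁺ ≡ 1 mol CaCO₃): 104,700 / 100.1 g/mol = 1046 mol.
(a) Mass of CaCl₂·2H₂O: 1046 × 147 = 153,800 g.

(b) Volume: 1890 m³ = 1,890,000 L.
(b) Moles of Ca²⁺: 75,700 g ÷ 111 g/mol = 682 mol.
(b) As CaCO₃: 682 mol × 100.1 g/mol = 68,270 g.
(b) Rise: 68,270 g / 1,890,000 L × 1000 = 36.12 mg/L.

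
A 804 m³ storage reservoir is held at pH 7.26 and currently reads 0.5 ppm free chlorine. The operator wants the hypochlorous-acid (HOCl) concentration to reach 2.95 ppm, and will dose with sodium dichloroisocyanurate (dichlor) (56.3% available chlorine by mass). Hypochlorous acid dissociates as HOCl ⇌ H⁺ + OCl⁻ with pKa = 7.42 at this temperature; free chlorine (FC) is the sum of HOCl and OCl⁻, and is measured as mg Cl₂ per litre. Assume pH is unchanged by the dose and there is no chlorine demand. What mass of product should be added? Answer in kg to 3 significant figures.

6.41 kg

Volume: 804 m³ = 804,000 L.
[OCl⁻]/[HOCl] = 10^(pH − pKa) = 10^(7.26 − 7.42) = 0.6918; fraction as HOCl = 1/(1 + 0.6918) = 0.5911.
Free chlorine required for 2.95 ppm HOCl: 2.95 / 0.5911 = 4.991 ppm.
FC to add: 4.991 − 0.5 = 4.491 mg/L as Cl₂.
Cl₂ equivalent: 4.491 mg/L × 804,000 L = 3611 g.
Product at 56.3% available Cl: 3611 / 0.563 = 6413 g.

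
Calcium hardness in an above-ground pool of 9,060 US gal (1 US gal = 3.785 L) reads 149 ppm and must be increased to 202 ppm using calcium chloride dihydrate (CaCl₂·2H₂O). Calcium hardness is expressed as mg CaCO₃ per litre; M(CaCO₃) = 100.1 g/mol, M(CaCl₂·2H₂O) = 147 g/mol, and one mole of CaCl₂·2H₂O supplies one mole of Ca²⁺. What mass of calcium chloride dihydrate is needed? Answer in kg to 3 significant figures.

Volume: 9,060 US gal × 3.785 L/gal = 34,292 L.
Hardness to add: (202 − 149) = 53 mg/L as CaCO₃ × 34,292 L = 1817 g as CaCO₃.
Moles of Ca²⁺ (1 mol Ca²⁺ ≡ 1 mol CaCO₃): 1817 / 100.1 g/mol = 18.16 mol.
Mass of CaCl₂·2H₂O: 18.16 × 147 = 2669 g.

2.67 kg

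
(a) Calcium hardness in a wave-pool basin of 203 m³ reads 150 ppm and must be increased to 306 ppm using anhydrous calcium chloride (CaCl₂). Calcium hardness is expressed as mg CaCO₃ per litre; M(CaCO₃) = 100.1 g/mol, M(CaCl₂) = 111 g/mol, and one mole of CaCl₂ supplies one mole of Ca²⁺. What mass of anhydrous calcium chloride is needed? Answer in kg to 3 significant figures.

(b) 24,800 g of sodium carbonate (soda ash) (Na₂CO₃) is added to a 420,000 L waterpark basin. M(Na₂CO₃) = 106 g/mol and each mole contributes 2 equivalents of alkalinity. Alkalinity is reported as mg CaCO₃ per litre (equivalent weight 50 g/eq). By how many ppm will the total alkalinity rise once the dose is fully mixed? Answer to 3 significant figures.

(a) Volume: 203 m³ = 203,000 L.
(a) Hardness to add: (306 − 150) = 156 mg/L as CaCO₃ × 203,000 L = 31,670 g as CaCO₃.
(a) Moles of Ca²⁺ (1 mol Ca²⁺ ≡ 1 mol CaCO₃): 31,670 / 100.1 g/mol = 316.4 mol.
(a) Mass of CaCl₂: 316.4 × 111 = 35,120 g.

(b) Moles of Na₂CO₃: 24,800 g ÷ 106 g/mol = 234 mol → 467.9 eq of alkalinity.
(b) As CaCO₃: 467.9 eq × 50 g/eq = 23,400 g.
(b) Rise: 23,400 g / 420,000 L × 1000 = 55.71 mg/L.

(a) 35.1 kg; (b) 55.7 ppm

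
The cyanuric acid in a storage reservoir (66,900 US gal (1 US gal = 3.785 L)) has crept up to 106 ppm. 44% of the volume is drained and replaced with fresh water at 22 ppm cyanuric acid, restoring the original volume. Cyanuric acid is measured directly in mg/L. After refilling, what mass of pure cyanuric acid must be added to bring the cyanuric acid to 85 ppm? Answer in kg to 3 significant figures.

4.04 kg

Volume: 66,900 US gal × 3.785 L/gal = 253,216 L.
After draining 44% and refilling: 106 × 0.56 + 22 × 0.44 = 69.04 ppm.
Deficit to target: 85 − 69.04 = 15.96 mg/L.
Mass: 15.96 mg/L × 253,216 L = 4041 g cyanuric acid.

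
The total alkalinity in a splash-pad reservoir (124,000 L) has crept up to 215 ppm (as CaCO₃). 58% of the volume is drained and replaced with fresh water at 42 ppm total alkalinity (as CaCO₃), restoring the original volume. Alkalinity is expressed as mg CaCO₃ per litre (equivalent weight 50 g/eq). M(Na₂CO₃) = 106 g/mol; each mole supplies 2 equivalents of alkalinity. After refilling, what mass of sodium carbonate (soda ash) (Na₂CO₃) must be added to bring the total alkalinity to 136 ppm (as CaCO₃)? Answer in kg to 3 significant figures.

2.80 kg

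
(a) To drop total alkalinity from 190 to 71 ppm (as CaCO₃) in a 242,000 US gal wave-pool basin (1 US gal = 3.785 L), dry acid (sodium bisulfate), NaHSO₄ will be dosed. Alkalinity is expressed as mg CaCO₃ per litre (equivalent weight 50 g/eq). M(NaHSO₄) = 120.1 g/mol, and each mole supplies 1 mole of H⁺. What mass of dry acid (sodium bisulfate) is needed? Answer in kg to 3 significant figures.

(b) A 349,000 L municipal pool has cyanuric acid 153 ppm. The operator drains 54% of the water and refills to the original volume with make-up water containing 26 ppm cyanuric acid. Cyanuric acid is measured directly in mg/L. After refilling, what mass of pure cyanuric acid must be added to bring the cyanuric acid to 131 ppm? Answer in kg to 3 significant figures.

(a) Volume: 242,000 US gal × 3.785 L/gal = 915,970 L.
(a) Alkalinity to neutralize: (190 − 71) = 119 mg/L as CaCO₃ × 915,970 L = 109,000 g as CaCO₃.
(a) Equivalents of H⁺ required: 109,000 ÷ 50 g/eq = 2180 eq = 2180 mol NaHSO₄.
(a) Mass of NaHSO₄: 2180 × 120.1 = 261,800 g.

(b) After draining 54% and refilling: 153 × 0.46 + 26 × 0.54 = 84.42 ppm.
(b) Deficit to target: 131 − 84.42 = 46.58 mg/L.
(b) Mass: 46.58 mg/L × 349,000 L = 16,260 g cyanuric acid.

(a) 262 kg; (b) 16.3 kg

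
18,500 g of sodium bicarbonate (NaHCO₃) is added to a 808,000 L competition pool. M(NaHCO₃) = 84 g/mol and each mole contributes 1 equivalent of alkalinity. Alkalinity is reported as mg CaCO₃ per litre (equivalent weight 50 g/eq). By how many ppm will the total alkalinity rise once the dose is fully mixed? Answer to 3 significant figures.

Moles of NaHCO₃: 18,500 g ÷ 84 g/mol = 220.2 mol → 220.2 eq of alkalinity.
As CaCO₃: 220.2 eq × 50 g/eq = 11,010 g.
Rise: 11,010 g / 808,000 L × 1000 = 13.63 mg/L.

13.6 ppm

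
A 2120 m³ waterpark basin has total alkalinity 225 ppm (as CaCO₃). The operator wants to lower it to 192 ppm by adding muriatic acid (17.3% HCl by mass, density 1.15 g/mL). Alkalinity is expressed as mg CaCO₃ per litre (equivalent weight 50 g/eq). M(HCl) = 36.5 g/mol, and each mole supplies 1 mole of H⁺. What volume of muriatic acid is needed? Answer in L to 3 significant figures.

Volume: 2120 m³ = 2,120,000 L.
Alkalinity to neutralize: (225 − 192) = 33 mg/L as CaCO₃ × 2,120,000 L = 69,960 g as CaCO₃.
Equivalents of H⁺ required: 69,960 ÷ 50 g/eq = 1399 eq = 1399 mol HCl.
Mass of HCl: 1399 × 36.5 = 51,070 g.
Mass of 17.3% solution: 51,070 / 0.173 = 295,200 g.
Volume: 295,200 g ÷ 1.15 g/mL = 256,700 mL.

257 L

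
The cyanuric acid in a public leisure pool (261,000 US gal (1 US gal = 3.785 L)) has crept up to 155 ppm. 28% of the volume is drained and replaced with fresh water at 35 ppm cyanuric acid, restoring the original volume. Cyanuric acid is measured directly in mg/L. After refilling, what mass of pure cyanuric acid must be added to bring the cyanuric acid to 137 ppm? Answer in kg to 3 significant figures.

Volume: 261,000 US gal × 3.785 L/gal = 987,885 L.
After draining 28% and refilling: 155 × 0.72 + 35 × 0.28 = 121.4 ppm.
Deficit to target: 137 − 121.4 = 15.6 mg/L.
Mass: 15.6 mg/L × 987,885 L = 15,410 g cyanuric acid.

15.4 kg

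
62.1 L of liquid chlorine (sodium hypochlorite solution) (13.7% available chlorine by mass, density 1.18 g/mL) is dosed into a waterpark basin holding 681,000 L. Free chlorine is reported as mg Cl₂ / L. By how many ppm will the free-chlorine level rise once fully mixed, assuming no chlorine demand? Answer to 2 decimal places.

Mass of solution: 62.1 L × 1000 mL/L × 1.18 g/mL = 73,280 g.
Available chlorine delivered: 73,280 g × 0.137 = 10,040 g as Cl₂.
Concentration rise: 10,040 g / 681,000 L = 14.74 mg/L = 14.74 ppm.

14.74 ppm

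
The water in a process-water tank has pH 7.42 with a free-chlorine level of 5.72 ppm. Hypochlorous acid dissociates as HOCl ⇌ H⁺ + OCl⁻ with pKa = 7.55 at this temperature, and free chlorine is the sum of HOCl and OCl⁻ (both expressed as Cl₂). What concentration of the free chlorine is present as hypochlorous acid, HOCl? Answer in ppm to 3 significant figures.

[OCl⁻]/[HOCl] = 10^(pH − pKa) = 10^(7.42 − 7.55) = 10^-0.13 = 0.7413.
Fraction as HOCl = 1 / (1 + 0.7413) = 0.5743.
HOCl = 0.5743 × 5.72 ppm = 3.285 ppm.

3.28 ppm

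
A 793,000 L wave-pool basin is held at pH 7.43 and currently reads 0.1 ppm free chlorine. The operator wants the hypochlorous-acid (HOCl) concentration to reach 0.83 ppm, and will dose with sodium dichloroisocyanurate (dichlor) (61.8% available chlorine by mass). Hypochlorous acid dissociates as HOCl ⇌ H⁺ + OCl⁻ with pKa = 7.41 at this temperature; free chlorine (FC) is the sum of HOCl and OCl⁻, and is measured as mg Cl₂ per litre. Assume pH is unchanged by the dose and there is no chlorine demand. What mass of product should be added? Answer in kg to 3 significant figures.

2.05 kg

[OCl⁻]/[HOCl] = 10^(pH − pKa) = 10^(7.43 − 7.41) = 1.047; fraction as HOCl = 1/(1 + 1.047) = 0.4885.
Free chlorine required for 0.83 ppm HOCl: 0.83 / 0.4885 = 1.699 ppm.
FC to add: 1.699 − 0.1 = 1.599 mg/L as Cl₂.
Cl₂ equivalent: 1.599 mg/L × 793,000 L = 1268 g.
Product at 61.8% available Cl: 1268 / 0.618 = 2052 g.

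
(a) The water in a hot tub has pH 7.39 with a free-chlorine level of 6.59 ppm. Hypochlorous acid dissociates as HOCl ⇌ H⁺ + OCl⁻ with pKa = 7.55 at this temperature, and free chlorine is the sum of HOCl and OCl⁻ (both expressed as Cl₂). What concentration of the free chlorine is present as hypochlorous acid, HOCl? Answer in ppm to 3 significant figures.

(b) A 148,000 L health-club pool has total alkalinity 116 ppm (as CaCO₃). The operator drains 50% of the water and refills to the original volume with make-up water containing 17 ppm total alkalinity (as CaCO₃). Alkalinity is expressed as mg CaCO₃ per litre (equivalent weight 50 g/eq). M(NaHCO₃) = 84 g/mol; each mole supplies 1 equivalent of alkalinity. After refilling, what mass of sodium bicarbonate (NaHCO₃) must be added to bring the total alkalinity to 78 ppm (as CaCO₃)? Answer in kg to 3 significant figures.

(a) 3.90 ppm; (b) 2.86 kg

(a) [OCl⁻]/[HOCl] = 10^(pH − pKa) = 10^(7.39 − 7.55) = 10^-0.16 = 0.6918.
(a) Fraction as HOCl = 1 / (1 + 0.6918) = 0.5911.
(a) HOCl = 0.5911 × 6.59 ppm = 3.895 ppm.

(b) After draining 50% and refilling: 116 × 0.50 + 17 × 0.50 = 66.5 ppm.
(b) Deficit to target: 78 − 66.5 = 11.5 mg/L.
(b) As CaCO₃: 11.5 mg/L × 148,000 L = 1702 g; ÷ 50 g/eq ÷ 1 = 34.04 mol NaHCO₃.
(b) Mass: 34.04 × 84 = 2859 g.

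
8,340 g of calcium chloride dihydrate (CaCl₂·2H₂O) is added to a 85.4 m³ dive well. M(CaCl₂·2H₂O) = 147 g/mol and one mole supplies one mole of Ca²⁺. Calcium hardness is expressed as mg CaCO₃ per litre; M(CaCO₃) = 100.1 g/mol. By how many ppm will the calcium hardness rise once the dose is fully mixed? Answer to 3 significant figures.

66.5 ppm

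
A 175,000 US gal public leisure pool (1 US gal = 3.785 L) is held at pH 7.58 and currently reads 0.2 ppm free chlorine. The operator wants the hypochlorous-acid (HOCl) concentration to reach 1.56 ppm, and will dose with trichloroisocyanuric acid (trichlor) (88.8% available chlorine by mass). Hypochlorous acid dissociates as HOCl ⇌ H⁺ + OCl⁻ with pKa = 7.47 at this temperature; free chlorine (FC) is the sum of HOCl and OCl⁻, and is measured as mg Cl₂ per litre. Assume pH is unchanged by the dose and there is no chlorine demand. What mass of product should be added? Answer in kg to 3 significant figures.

2.51 kg

Volume: 175,000 US gal × 3.785 L/gal = 662,375 L.
[OCl⁻]/[HOCl] = 10^(pH − pKa) = 10^(7.58 − 7.47) = 1.288; fraction as HOCl = 1/(1 + 1.288) = 0.437.
Free chlorine required for 1.56 ppm HOCl: 1.56 / 0.437 = 3.57 ppm.
FC to add: 3.57 − 0.2 = 3.37 mg/L as Cl₂.
Cl₂ equivalent: 3.37 mg/L × 662,375 L = 2232 g.
Product at 88.8% available Cl: 2232 / 0.888 = 2513 g.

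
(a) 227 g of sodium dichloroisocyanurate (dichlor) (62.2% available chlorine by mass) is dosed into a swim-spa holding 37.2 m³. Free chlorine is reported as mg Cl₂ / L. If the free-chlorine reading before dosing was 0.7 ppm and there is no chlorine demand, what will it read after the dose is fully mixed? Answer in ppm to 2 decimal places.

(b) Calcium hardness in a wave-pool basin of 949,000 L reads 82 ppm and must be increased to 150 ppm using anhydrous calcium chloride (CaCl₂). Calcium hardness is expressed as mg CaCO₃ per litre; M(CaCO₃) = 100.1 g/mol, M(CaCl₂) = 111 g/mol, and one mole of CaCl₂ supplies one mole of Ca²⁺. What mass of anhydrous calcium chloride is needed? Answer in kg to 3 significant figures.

(a) Volume: 37.2 m³ = 37,200 L.
(a) Available chlorine delivered: 227 g × 0.622 = 141.2 g as Cl₂.
(a) Concentration rise: 141.2 g / 37,200 L = 3.796 mg/L = 3.80 ppm.
(a) Final FC: 0.7 + 3.80 = 4.50 ppm.

(b) Hardness to add: (150 − 82) = 68 mg/L as CaCO₃ × 949,000 L = 64,530 g as CaCO₃.
(b) Moles of Ca²⁺ (1 mol Ca²⁺ ≡ 1 mol CaCO₃): 64,530 / 100.1 g/mol = 644.7 mol.
(b) Mass of CaCl₂: 644.7 × 111 = 71,560 g.

(a) 4.50 ppm; (b) 71.6 kg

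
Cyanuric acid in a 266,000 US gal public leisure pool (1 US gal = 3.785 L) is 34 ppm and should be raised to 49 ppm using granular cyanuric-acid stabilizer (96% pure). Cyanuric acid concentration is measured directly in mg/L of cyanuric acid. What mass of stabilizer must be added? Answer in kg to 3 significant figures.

Volume: 266,000 US gal × 3.785 L/gal = 1,006,810 L.
CYA to add: (49 − 34) = 15 mg/L × 1,006,810 L = 15,100 g cyanuric acid.
At 96% purity: 15,100 / 0.96 = 15,730 g product.

15.7 kg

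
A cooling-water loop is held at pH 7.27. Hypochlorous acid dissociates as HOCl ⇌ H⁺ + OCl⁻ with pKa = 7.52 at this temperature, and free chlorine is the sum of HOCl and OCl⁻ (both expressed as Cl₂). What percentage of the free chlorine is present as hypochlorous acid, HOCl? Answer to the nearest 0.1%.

64.0%

[OCl⁻]/[HOCl] = 10^(pH − pKa) = 10^(7.27 − 7.52) = 10^-0.25 = 0.5623.
Fraction as HOCl = 1 / (1 + 0.5623) = 0.6401.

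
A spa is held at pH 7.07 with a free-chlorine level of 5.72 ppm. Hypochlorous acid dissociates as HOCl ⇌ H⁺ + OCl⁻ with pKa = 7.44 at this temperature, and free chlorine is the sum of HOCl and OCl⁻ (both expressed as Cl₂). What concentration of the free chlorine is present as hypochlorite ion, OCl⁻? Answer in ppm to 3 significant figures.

1.71 ppm

[OCl⁻]/[HOCl] = 10^(pH − pKa) = 10^(7.07 − 7.44) = 10^-0.37 = 0.4266.
Fraction as HOCl = 1 / (1 + 0.4266) = 0.701.
OCl⁻ = (1 − 0.701) × 5.72 ppm = 1.71 ppm.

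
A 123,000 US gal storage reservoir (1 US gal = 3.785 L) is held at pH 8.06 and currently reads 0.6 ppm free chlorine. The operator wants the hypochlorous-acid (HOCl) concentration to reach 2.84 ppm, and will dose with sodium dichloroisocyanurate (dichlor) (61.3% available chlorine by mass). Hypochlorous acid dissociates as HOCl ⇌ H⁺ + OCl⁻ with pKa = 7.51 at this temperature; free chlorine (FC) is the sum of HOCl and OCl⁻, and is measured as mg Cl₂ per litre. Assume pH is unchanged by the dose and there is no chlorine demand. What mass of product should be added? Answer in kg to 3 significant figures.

Volume: 123,000 US gal × 3.785 L/gal = 465,555 L.
[OCl⁻]/[HOCl] = 10^(pH − pKa) = 10^(8.06 − 7.51) = 3.548; fraction as HOCl = 1/(1 + 3.548) = 0.2199.
Free chlorine required for 2.84 ppm HOCl: 2.84 / 0.2199 = 12.92 ppm.
FC to add: 12.92 − 0.6 = 12.32 mg/L as Cl₂.
Cl₂ equivalent: 12.32 mg/L × 465,555 L = 5734 g.
Product at 61.3% available Cl: 5734 / 0.613 = 9354 g.

9.35 kg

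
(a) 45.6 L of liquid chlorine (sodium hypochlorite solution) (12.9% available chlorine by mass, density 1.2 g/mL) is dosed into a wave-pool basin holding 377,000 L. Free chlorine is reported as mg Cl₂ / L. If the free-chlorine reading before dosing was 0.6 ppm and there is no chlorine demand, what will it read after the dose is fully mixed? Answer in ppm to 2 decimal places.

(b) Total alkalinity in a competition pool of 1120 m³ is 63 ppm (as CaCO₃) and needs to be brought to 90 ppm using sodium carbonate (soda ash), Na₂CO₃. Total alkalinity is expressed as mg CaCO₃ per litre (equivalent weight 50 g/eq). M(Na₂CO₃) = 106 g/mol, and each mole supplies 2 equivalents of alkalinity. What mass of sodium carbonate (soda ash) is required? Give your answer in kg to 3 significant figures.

(a) 19.32 ppm; (b) 32.1 kg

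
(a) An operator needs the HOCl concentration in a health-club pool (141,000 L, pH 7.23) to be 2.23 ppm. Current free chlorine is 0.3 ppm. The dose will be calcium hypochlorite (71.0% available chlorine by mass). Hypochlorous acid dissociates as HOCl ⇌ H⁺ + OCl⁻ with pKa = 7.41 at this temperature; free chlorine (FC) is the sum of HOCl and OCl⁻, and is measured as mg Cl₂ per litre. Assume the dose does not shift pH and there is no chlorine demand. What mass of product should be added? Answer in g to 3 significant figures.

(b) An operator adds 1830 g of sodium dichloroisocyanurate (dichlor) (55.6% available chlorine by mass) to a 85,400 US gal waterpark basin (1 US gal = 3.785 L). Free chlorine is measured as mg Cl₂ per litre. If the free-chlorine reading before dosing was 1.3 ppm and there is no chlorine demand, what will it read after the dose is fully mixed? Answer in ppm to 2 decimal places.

(a) 676 g; (b) 4.45 ppm

(a) [OCl⁻]/[HOCl] = 10^(pH − pKa) = 10^(7.23 − 7.41) = 0.6607; fraction as HOCl = 1/(1 + 0.6607) = 0.6022.
(a) Free chlorine required for 2.23 ppm HOCl: 2.23 / 0.6022 = 3.703 ppm.
(a) FC to add: 3.703 − 0.3 = 3.403 mg/L as Cl₂.
(a) Cl₂ equivalent: 3.403 mg/L × 141,000 L = 479.9 g.
(a) Product at 71.0% available Cl: 479.9 / 0.71 = 675.9 g.

(b) Volume: 85,400 US gal × 3.785 L/gal = 323,239 L.
(b) Available chlorine delivered: 1830 g × 0.556 = 1017 g as Cl₂.
(b) Concentration rise: 1017 g / 323,239 L = 3.148 mg/L = 3.15 ppm.
(b) Final FC: 1.3 + 3.15 = 4.45 ppm.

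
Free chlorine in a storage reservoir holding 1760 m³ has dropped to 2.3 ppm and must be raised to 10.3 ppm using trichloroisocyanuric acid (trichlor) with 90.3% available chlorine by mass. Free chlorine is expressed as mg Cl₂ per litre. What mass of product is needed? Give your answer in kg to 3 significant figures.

Volume: 1760 m³ = 1,760,000 L.
Chlorine deficit: 10.3 − 2.3 = 8 ppm = 8 mg/L as Cl₂.
Cl₂ equivalent needed: 8 mg/L × 1,760,000 L = 14,080,000 mg = 14,080 g.
Product at 90.3% available chlorine: 14,080 / 0.903 = 15,590 g.

15.6 kg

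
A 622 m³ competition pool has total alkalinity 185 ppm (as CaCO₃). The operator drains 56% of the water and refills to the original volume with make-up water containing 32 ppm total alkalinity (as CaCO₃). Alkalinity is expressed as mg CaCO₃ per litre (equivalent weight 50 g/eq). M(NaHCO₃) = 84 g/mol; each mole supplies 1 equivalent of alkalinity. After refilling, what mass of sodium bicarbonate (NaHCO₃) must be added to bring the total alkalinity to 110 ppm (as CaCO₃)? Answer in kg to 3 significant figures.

11.2 kg

Volume: 622 m³ = 622,000 L.
After draining 56% and refilling: 185 × 0.44 + 32 × 0.56 = 99.32 ppm.
Deficit to target: 110 − 99.32 = 10.68 mg/L.
As CaCO₃: 10.68 mg/L × 622,000 L = 6643 g; ÷ 50 g/eq ÷ 1 = 132.9 mol NaHCO₃.
Mass: 132.9 × 84 = 11,160 g.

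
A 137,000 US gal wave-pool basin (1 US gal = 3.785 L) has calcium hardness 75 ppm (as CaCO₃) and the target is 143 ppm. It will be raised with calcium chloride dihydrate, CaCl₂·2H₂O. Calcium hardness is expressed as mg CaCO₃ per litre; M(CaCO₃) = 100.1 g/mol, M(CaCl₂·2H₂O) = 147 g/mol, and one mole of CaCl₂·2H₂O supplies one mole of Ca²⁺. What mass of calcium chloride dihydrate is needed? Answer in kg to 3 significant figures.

51.8 kg

Volume: 137,000 US gal × 3.785 L/gal = 518,545 L.
Hardness to add: (143 − 75) = 68 mg/L as CaCO₃ × 518,545 L = 35,260 g as CaCO₃.
Moles of Ca²⁺ (1 mol Ca²⁺ ≡ 1 mol CaCO₃): 35,260 / 100.1 g/mol = 352.3 mol.
Mass of CaCl₂·2H₂O: 352.3 × 147 = 51,780 g.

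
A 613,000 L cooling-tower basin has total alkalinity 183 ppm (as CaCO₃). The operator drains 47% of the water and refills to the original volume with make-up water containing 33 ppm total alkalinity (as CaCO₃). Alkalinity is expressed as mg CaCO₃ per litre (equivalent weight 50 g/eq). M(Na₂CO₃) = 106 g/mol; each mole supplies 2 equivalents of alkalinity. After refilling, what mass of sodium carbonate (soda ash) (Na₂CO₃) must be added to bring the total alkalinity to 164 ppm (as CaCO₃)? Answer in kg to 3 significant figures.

After draining 47% and refilling: 183 × 0.53 + 33 × 0.47 = 112.5 ppm.
Deficit to target: 164 − 112.5 = 51.5 mg/L.
As CaCO₃: 51.5 mg/L × 613,000 L = 31,570 g; ÷ 50 g/eq ÷ 2 = 315.7 mol Na₂CO₃.
Mass: 315.7 × 106 = 33,460 g.

33.5 kg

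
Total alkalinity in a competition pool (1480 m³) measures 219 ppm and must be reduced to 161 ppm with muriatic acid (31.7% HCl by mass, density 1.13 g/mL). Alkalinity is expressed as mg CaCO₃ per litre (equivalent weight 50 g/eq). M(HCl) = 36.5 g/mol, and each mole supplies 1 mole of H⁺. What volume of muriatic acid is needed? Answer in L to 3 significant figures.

Volume: 1480 m³ = 1,480,000 L.
Alkalinity to neutralize: (219 − 161) = 58 mg/L as CaCO₃ × 1,480,000 L = 85,840 g as CaCO₃.
Equivalents of H⁺ required: 85,840 ÷ 50 g/eq = 1717 eq = 1717 mol HCl.
Mass of HCl: 1717 × 36.5 = 62,660 g.
Mass of 31.7% solution: 62,660 / 0.317 = 197,700 g.
Volume: 197,700 g ÷ 1.13 g/mL = 174,900 mL.

175 L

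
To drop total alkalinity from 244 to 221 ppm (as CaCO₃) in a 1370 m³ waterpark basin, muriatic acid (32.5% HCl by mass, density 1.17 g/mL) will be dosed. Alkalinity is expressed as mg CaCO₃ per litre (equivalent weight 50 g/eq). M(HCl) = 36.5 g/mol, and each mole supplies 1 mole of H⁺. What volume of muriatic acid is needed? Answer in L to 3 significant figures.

60.5 L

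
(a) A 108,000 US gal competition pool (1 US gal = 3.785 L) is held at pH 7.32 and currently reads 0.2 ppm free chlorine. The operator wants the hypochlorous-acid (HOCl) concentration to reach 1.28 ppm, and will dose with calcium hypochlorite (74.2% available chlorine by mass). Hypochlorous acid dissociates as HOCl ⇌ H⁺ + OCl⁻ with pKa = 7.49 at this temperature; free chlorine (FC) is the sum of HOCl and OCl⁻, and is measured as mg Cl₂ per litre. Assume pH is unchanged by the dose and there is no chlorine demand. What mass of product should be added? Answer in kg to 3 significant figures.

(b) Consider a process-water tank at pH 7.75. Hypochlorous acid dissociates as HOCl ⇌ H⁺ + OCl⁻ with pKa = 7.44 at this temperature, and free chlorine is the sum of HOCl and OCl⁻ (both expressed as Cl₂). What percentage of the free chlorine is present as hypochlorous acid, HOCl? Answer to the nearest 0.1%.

(a) 1.07 kg; (b) 32.9%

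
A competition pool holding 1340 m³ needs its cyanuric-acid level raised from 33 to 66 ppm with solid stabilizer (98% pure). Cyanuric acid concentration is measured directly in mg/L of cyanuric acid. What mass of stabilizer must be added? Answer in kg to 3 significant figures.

Volume: 1340 m³ = 1,340,000 L.
CYA to add: (66 − 33) = 33 mg/L × 1,340,000 L = 44,220 g cyanuric acid.
At 98% purity: 44,220 / 0.98 = 45,120 g product.

45.1 kg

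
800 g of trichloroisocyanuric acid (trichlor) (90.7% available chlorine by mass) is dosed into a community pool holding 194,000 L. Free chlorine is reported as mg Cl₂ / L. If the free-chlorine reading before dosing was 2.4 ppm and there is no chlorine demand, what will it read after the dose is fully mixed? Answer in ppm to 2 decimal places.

Available chlorine delivered: 800 g × 0.907 = 725.6 g as Cl₂.
Concentration rise: 725.6 g / 194,000 L = 3.74 mg/L = 3.74 ppm.
Final FC: 2.4 + 3.74 = 6.14 ppm.

6.14 ppm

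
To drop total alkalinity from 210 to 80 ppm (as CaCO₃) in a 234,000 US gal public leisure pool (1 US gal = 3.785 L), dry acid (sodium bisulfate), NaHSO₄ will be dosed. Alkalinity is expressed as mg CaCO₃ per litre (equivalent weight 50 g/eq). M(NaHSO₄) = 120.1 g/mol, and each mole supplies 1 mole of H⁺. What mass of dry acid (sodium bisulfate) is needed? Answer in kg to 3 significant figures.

Volume: 234,000 US gal × 3.785 L/gal = 885,690 L.
Alkalinity to neutralize: (210 − 80) = 130 mg/L as CaCO₃ × 885,690 L = 115,100 g as CaCO₃.
Equivalents of H⁺ required: 115,100 ÷ 50 g/eq = 2303 eq = 2303 mol NaHSO₄.
Mass of NaHSO₄: 2303 × 120.1 = 276,600 g.

277 kg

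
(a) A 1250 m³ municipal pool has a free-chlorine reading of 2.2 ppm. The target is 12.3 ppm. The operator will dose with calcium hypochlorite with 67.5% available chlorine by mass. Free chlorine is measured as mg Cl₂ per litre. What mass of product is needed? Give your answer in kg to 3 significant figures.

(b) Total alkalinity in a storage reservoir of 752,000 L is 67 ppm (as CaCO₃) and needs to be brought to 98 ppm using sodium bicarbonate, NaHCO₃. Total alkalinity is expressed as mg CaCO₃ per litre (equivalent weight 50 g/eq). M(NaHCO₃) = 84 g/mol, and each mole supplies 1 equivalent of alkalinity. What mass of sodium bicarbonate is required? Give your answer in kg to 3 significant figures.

(a) 18.7 kg; (b) 39.2 kg

(a) Volume: 1250 m³ = 1,250,000 L.
(a) Chlorine deficit: 12.3 − 2.2 = 10.1 ppm = 10.1 mg/L as Cl₂.
(a) Cl₂ equivalent needed: 10.1 mg/L × 1,250,000 L = 12,620,000 mg = 12,620 g.
(a) Product at 67.5% available chlorine: 12,620 / 0.675 = 18,700 g.

(b) Alkalinity to add: (98 − 67) = 31 mg/L as CaCO₃ × 752,000 L = 23,310 g as CaCO₃.
(b) Equivalents: 23,310 g ÷ 50 g/eq = 466.2 eq.
(b) NaHCO₃ supplies 1 eq per mole → 466.2 mol.
(b) Mass: 466.2 mol × 84 g/mol = 39,160 g.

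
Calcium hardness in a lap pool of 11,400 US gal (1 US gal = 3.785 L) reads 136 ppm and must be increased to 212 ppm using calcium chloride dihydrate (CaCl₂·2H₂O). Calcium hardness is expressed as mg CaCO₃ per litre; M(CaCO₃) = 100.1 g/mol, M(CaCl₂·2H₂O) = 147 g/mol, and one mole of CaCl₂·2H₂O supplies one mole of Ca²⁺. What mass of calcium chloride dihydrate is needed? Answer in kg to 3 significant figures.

4.82 kg

Volume: 11,400 US gal × 3.785 L/gal = 43,149 L.
Hardness to add: (212 − 136) = 76 mg/L as CaCO₃ × 43,149 L = 3279 g as CaCO₃.
Moles of Ca²⁺ (1 mol Ca²⁺ ≡ 1 mol CaCO₃): 3279 / 100.1 g/mol = 32.76 mol.
Mass of CaCl₂·2H₂O: 32.76 × 147 = 4816 g.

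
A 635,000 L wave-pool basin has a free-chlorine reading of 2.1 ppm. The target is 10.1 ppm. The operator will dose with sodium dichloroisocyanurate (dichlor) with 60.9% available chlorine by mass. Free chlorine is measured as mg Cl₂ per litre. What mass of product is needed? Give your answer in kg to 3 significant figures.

8.34 kg

Chlorine deficit: 10.1 − 2.1 = 8 ppm = 8 mg/L as Cl₂.
Cl₂ equivalent needed: 8 mg/L × 635,000 L = 5,080,000 mg = 5080 g.
Product at 60.9% available chlorine: 5080 / 0.609 = 8342 g.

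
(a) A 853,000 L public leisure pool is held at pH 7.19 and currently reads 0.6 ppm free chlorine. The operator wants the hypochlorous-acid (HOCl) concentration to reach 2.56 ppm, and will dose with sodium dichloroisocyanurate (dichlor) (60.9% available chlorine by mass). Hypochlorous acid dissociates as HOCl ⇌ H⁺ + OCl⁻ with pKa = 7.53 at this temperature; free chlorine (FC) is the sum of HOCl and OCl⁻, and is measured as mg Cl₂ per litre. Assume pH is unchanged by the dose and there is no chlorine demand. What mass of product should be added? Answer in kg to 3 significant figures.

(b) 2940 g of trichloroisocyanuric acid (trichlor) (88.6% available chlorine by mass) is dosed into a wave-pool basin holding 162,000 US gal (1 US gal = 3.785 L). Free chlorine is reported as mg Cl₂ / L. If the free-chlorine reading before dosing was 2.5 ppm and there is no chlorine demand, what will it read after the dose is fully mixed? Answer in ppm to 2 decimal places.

(a) 4.38 kg; (b) 6.75 ppm

(a) [OCl⁻]/[HOCl] = 10^(pH − pKa) = 10^(7.19 − 7.53) = 0.4571; fraction as HOCl = 1/(1 + 0.4571) = 0.6863.
(a) Free chlorine required for 2.56 ppm HOCl: 2.56 / 0.6863 = 3.73 ppm.
(a) FC to add: 3.73 − 0.6 = 3.13 mg/L as Cl₂.
(a) Cl₂ equivalent: 3.13 mg/L × 853,000 L = 2670 g.
(a) Product at 60.9% available Cl: 2670 / 0.609 = 4384 g.

(b) Volume: 162,000 US gal × 3.785 L/gal = 613,170 L.
(b) Available chlorine delivered: 2940 g × 0.886 = 2605 g as Cl₂.
(b) Concentration rise: 2605 g / 613,170 L = 4.248 mg/L = 4.25 ppm.
(b) Final FC: 2.5 + 4.25 = 6.75 ppm.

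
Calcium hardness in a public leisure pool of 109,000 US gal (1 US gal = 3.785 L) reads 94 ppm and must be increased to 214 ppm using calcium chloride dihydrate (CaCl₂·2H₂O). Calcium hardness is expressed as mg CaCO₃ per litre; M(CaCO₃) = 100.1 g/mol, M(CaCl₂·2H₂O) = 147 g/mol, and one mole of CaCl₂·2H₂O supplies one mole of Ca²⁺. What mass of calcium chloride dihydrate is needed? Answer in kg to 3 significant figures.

72.7 kg

Volume: 109,000 US gal × 3.785 L/gal = 412,565 L.
Hardness to add: (214 − 94) = 120 mg/L as CaCO₃ × 412,565 L = 49,510 g as CaCO₃.
Moles of Ca²⁺ (1 mol Ca²⁺ ≡ 1 mol CaCO₃): 49,510 / 100.1 g/mol = 494.6 mol.
Mass of CaCl₂·2H₂O: 494.6 × 147 = 72,700 g.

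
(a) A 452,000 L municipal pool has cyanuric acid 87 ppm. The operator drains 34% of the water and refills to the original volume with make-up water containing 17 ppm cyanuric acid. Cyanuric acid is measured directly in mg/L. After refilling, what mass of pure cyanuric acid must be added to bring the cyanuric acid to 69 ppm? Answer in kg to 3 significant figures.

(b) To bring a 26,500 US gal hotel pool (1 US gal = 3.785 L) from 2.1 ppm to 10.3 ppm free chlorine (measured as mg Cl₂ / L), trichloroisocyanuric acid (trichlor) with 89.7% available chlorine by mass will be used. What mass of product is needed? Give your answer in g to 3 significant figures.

(a) After draining 34% and refilling: 87 × 0.66 + 17 × 0.34 = 63.2 ppm.
(a) Deficit to target: 69 − 63.2 = 5.8 mg/L.
(a) Mass: 5.8 mg/L × 452,000 L = 2622 g cyanuric acid.

(b) Volume: 26,500 US gal × 3.785 L/gal = 100,302 L.
(b) Chlorine deficit: 10.3 − 2.1 = 8.2 ppm = 8.2 mg/L as Cl₂.
(b) Cl₂ equivalent needed: 8.2 mg/L × 100,302 L = 822,500 mg = 822.5 g.
(b) Product at 89.7% available chlorine: 822.5 / 0.897 = 916.9 g.

(a) 2.62 kg; (b) 917 g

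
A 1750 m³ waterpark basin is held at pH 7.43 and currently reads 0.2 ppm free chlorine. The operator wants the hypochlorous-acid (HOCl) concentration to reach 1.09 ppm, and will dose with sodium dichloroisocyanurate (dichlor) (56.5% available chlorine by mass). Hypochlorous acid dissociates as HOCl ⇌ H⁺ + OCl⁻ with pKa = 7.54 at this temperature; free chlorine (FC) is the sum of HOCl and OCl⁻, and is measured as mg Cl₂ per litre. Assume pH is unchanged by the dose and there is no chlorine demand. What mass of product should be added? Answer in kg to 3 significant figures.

Volume: 1750 m³ = 1,750,000 L.
[OCl⁻]/[HOCl] = 10^(pH − pKa) = 10^(7.43 − 7.54) = 0.7762; fraction as HOCl = 1/(1 + 0.7762) = 0.563.
Free chlorine required for 1.09 ppm HOCl: 1.09 / 0.563 = 1.936 ppm.
FC to add: 1.936 − 0.2 = 1.736 mg/L as Cl₂.
Cl₂ equivalent: 1.736 mg/L × 1,750,000 L = 3038 g.
Product at 56.5% available Cl: 3038 / 0.565 = 5377 g.

5.38 kg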